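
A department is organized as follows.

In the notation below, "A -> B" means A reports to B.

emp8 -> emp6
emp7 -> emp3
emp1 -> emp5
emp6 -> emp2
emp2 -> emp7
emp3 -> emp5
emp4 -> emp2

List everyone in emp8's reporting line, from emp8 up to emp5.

emp8 reports to emp6. emp6 reports to emp2. emp2 reports to emp7. emp7 reports to emp3. emp3 reports to emp5. emp5 is at the top.

emp8 -> emp6 -> emp2 -> emp7 -> emp3 -> emp5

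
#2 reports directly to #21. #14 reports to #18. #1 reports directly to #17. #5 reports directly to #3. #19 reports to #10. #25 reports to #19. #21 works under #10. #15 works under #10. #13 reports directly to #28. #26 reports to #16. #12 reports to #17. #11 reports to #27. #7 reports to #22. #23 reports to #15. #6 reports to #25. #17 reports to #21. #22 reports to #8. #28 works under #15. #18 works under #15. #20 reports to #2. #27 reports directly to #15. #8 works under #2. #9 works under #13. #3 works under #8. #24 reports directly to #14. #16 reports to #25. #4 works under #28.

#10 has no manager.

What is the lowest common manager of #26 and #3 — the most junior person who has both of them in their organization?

#10

#26's chain of managers is #16, #25, #19, #10. #3's chain of managers is #8, #2, #21, #10. The first manager that appears in both chains is #10.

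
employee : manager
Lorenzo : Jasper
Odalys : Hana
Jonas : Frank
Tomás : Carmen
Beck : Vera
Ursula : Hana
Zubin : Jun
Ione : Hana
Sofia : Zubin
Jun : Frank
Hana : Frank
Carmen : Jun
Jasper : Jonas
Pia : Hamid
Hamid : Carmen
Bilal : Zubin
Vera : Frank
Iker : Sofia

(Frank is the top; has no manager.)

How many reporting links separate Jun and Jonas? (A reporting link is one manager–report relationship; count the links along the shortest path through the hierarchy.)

Jun is 1 level below Frank, and Jonas is 1 level below Frank (their lowest common manager). The shortest path runs up from Jun to Frank and back down to Jonas: 1 + 1 = 2 links.

2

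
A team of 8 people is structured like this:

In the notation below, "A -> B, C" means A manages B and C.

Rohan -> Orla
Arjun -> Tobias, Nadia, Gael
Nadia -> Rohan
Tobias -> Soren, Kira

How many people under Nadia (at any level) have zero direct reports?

The only person in Nadia's organization with no one reporting to them is Orla. That is 1.

1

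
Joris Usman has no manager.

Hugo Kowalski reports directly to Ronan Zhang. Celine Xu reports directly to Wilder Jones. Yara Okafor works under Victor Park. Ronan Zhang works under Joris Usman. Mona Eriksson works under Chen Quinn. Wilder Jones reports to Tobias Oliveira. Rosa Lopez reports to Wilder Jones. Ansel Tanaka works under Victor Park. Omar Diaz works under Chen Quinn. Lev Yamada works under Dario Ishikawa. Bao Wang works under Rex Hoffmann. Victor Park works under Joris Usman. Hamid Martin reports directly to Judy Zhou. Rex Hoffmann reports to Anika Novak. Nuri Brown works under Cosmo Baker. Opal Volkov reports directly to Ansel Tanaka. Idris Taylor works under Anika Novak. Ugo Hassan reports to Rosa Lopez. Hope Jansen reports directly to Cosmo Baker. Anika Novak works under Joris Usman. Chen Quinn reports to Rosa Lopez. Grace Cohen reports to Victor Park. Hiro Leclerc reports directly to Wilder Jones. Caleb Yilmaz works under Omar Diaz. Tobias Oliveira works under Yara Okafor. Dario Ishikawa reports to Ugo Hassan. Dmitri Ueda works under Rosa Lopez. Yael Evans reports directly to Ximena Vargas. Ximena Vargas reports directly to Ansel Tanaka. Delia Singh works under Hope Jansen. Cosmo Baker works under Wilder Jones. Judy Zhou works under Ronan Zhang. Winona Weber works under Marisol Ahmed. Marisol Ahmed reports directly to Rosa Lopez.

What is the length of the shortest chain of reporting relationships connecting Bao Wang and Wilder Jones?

Bao Wang is 3 levels below Joris Usman, and Wilder Jones is 4 levels below Joris Usman (their lowest common manager). The shortest path runs up from Bao Wang to Joris Usman and back down to Wilder Jones: 3 + 4 = 7 links.

7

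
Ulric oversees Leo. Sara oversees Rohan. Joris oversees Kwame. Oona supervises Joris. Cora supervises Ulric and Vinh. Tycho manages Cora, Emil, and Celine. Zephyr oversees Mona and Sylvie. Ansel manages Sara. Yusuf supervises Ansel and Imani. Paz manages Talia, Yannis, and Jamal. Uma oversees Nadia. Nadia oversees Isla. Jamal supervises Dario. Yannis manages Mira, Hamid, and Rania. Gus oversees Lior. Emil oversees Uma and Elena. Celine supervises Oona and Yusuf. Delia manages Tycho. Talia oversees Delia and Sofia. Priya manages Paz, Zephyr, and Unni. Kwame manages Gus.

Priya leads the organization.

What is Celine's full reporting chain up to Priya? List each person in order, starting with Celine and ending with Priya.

Celine -> Tycho -> Delia -> Talia -> Paz -> Priya

Celine reports to Tycho. Tycho reports to Delia. Delia reports to Talia. Talia reports to Paz. Paz reports to Priya. Priya is at the top.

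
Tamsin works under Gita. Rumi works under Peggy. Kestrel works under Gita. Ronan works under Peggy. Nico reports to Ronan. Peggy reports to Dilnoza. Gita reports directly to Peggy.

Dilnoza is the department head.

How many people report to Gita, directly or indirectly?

Gita directly manages Kestrel, Tamsin. Kestrel has no reports. Tamsin has no reports. So Gita's organization is 2 direct reports plus everyone under them: 1 + 1 = 2.

2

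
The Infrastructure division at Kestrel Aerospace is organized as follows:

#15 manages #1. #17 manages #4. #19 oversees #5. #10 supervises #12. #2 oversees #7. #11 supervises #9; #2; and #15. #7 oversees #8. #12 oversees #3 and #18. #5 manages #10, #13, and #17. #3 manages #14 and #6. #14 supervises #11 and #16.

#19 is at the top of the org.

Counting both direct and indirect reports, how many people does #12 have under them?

#12 directly manages #3, #18. Under #3: #6, #14, #16, #11, #15, #1, #2, #7, #8, #9 (10). #18 has no reports. So #12's organization is 2 direct reports plus everyone under them: 11 + 1 = 12.

12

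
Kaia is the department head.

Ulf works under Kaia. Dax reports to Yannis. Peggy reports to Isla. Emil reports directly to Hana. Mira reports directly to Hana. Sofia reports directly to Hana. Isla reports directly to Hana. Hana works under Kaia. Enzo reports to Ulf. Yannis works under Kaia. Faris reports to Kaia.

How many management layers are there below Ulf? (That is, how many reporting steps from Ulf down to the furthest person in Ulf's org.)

1

The longest chain under Ulf runs Ulf → Enzo, which is 1 level below Ulf.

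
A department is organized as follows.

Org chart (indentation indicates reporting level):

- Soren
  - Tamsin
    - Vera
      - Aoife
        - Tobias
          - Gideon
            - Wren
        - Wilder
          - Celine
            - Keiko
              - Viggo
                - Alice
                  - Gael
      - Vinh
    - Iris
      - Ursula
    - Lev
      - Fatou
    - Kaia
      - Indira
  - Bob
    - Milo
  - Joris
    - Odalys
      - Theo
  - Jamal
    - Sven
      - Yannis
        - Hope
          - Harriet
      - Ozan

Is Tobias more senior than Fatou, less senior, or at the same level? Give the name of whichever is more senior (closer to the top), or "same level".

Tobias is 4 levels below Soren; Fatou is 3. Fatou is higher.

Fatou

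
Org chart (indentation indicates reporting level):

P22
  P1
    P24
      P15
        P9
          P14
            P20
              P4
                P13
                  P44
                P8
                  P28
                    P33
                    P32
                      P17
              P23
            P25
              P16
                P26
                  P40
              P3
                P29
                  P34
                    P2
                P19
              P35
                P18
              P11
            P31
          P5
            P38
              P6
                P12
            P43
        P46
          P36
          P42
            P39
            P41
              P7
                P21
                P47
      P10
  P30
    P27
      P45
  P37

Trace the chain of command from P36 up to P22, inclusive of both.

P36 reports to P46. P46 reports to P15. P15 reports to P24. P24 reports to P1. P1 reports to P22. P22 is at the top.

P36 -> P46 -> P15 -> P24 -> P1 -> P22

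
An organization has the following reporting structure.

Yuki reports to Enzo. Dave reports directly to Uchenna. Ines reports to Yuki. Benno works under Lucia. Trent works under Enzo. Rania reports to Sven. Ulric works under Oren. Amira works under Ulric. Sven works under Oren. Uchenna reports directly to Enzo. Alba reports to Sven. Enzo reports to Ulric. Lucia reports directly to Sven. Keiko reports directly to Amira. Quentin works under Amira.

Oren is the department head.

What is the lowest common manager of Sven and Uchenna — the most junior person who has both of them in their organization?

Sven's chain of managers is Oren. Uchenna's chain of managers is Enzo, Ulric, Oren. The first manager that appears in both chains is Oren.

Oren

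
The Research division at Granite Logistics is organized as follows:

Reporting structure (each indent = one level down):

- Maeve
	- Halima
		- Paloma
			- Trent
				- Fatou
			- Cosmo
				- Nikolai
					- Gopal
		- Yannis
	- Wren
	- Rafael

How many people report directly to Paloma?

Paloma directly manages Trent, Cosmo. That is 2 direct reports.

2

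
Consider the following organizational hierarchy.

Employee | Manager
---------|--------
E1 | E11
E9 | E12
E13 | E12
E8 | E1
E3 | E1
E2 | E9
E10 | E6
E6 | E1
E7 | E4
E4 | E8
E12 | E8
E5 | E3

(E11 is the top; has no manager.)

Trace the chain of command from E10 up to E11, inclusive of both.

E10 reports to E6. E6 reports to E1. E1 reports to E11. E11 is at the top.

E10 -> E6 -> E1 -> E11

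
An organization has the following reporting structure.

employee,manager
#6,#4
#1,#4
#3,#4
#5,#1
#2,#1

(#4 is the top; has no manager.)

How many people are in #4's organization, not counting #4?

#4 directly manages #6, #1, #3. #6 has no reports. Under #1: #2, #5 (2). #3 has no reports. So #4's organization is 3 direct reports plus everyone under them: 1 + 3 + 1 = 5.

5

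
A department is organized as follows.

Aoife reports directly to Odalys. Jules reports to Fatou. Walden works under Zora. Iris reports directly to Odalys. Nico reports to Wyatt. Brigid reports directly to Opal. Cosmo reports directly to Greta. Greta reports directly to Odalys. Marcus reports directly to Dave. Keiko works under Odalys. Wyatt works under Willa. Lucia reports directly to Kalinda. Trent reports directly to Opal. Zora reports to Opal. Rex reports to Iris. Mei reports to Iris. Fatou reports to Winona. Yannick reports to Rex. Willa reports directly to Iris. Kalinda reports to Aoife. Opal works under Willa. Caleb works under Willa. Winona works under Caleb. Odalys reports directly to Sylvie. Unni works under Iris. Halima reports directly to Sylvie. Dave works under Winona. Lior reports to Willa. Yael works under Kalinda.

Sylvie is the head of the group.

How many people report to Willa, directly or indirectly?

14

Willa directly manages Caleb, Wyatt, Opal, Lior. Under Caleb: Winona, Fatou, Jules, Dave, Marcus (5). Under Wyatt: Nico (1). Under Opal: Brigid, Trent, Zora, Walden (4). Lior has no reports. So Willa's organization is 4 direct reports plus everyone under them: 6 + 2 + 5 + 1 = 14.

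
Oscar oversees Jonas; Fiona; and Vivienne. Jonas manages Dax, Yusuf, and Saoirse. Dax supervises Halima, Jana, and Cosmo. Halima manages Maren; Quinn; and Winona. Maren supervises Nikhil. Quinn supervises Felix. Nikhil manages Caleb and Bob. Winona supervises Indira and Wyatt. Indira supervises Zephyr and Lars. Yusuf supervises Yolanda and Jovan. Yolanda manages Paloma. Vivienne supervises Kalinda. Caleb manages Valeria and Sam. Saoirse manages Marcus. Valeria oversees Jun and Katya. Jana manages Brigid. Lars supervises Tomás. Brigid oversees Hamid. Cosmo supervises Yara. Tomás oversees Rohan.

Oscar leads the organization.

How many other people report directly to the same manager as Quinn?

Quinn reports to Halima. Halima's other direct reports are Maren, Winona — 2 peers.

2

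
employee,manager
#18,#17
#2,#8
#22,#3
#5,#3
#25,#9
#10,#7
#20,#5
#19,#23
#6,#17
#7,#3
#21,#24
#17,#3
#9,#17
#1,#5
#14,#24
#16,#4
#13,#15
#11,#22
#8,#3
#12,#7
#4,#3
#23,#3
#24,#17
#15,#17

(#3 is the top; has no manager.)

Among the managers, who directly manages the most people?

Direct-report counts: #3 has 7; #8 has 1; #4 has 1; #23 has 1; #5 has 2; #22 has 1; #17 has 5; #24 has 2; #9 has 1; #15 has 1; #7 has 2. The largest is 7, held by #3.

#3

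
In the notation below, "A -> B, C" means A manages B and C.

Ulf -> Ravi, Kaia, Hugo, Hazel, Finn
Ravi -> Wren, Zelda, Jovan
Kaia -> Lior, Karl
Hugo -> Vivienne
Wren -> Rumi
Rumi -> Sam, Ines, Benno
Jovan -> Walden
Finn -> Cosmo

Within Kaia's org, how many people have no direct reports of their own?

The people in Kaia's organization with no one reporting to them are Karl, Lior. That is 2.

2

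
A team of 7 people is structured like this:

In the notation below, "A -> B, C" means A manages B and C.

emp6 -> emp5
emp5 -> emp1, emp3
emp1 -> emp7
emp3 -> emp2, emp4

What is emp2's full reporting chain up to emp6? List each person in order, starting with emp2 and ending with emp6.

emp2 -> emp3 -> emp5 -> emp6

emp2 reports to emp3. emp3 reports to emp5. emp5 reports to emp6. emp6 is at the top.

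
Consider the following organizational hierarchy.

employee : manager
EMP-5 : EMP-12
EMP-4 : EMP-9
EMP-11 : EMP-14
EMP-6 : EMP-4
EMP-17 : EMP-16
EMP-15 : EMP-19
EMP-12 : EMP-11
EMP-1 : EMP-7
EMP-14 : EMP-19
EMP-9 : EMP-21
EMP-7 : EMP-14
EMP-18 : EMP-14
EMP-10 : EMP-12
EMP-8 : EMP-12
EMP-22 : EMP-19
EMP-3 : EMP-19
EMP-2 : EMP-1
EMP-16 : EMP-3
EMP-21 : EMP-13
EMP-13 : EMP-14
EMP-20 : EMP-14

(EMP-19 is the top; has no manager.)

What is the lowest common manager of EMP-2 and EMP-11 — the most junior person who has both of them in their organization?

EMP-2's chain of managers is EMP-1, EMP-7, EMP-14, EMP-19. EMP-11's chain of managers is EMP-14, EMP-19. The first manager that appears in both chains is EMP-14.

EMP-14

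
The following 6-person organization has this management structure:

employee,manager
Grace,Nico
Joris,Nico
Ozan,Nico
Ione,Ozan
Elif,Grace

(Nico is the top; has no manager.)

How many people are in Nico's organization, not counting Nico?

5

Nico directly manages Grace, Joris, Ozan. Under Grace: Elif (1). Joris has no reports. Under Ozan: Ione (1). So Nico's organization is 3 direct reports plus everyone under them: 2 + 1 + 2 = 5.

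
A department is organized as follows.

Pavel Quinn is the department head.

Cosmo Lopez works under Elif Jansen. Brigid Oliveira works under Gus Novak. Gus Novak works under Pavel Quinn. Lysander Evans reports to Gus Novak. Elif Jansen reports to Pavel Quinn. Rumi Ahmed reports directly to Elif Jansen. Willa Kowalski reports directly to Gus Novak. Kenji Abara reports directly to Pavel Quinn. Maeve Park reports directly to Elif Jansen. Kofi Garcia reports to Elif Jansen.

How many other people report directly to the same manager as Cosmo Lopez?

3

Cosmo Lopez reports to Elif Jansen. Elif Jansen's other direct reports are Maeve Park, Rumi Ahmed, Kofi Garcia — 3 peers.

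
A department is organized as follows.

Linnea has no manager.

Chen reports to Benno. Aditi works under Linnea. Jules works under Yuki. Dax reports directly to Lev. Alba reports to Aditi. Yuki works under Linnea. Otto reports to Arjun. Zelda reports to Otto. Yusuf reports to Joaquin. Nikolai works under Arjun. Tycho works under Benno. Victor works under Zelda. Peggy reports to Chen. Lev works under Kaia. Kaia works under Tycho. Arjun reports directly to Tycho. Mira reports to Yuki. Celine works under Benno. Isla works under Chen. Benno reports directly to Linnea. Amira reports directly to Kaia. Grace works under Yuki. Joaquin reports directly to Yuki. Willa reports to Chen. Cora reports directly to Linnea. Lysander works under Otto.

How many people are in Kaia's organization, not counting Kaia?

Kaia directly manages Lev, Amira. Under Lev: Dax (1). Amira has no reports. So Kaia's organization is 2 direct reports plus everyone under them: 2 + 1 = 3.

3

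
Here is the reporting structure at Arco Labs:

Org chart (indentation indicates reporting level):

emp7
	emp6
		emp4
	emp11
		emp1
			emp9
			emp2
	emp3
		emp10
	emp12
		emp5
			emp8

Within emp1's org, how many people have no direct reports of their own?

2

The people in emp1's organization with no one reporting to them are emp2, emp9. That is 2.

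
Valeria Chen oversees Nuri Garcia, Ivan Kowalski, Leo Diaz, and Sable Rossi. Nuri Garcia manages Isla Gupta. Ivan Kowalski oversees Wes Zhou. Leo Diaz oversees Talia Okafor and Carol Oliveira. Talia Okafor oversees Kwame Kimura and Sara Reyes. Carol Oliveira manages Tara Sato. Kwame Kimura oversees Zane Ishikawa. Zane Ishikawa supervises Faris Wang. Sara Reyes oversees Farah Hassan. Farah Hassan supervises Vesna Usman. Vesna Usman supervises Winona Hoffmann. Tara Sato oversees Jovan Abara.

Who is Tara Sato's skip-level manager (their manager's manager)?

Leo Diaz

Tara Sato reports to Carol Oliveira, and Carol Oliveira reports to Leo Diaz. So Tara Sato's skip-level manager is Leo Diaz.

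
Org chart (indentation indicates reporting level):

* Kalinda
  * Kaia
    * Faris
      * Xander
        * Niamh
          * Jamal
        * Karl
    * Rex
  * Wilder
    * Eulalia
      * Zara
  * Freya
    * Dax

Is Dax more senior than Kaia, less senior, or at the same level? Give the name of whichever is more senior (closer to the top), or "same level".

Kaia

Dax is 2 levels below Kalinda; Kaia is 1. Kaia is higher.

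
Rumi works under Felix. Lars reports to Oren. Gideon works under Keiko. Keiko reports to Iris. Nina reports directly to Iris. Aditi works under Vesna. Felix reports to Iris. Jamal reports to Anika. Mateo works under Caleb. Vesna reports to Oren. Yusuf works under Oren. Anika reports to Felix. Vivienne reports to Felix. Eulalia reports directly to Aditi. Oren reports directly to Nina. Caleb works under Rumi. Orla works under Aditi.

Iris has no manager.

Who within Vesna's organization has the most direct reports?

Direct-report counts within Vesna's organization: Vesna has 1; Aditi has 2. The largest is 2, held by Aditi.

Aditi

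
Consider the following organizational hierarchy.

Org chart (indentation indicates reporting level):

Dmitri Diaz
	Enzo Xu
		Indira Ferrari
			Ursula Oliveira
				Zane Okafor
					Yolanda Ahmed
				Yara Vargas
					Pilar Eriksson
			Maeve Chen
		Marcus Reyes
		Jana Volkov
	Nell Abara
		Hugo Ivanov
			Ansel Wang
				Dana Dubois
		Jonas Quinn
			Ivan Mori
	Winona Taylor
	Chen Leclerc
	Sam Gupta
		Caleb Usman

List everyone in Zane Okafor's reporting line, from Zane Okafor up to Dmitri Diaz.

Zane Okafor -> Ursula Oliveira -> Indira Ferrari -> Enzo Xu -> Dmitri Diaz

Zane Okafor reports to Ursula Oliveira. Ursula Oliveira reports to Indira Ferrari. Indira Ferrari reports to Enzo Xu. Enzo Xu reports to Dmitri Diaz. Dmitri Diaz is at the top.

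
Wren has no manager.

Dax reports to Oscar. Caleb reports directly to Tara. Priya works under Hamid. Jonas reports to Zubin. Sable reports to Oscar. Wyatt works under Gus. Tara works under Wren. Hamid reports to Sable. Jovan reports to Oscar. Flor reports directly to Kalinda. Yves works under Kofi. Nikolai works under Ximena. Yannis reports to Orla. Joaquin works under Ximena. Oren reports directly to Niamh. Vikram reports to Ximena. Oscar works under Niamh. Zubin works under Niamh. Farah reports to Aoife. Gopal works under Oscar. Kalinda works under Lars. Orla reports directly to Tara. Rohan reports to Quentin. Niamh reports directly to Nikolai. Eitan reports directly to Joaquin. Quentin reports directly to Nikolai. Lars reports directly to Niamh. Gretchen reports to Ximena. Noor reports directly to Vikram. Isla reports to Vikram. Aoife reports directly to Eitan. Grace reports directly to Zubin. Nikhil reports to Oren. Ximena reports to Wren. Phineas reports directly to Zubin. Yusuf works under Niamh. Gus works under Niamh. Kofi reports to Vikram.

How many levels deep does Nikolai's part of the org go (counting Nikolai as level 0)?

5

The longest chain under Nikolai runs Nikolai → Niamh → Oscar → Sable → Hamid → Priya, which is 5 levels below Nikolai.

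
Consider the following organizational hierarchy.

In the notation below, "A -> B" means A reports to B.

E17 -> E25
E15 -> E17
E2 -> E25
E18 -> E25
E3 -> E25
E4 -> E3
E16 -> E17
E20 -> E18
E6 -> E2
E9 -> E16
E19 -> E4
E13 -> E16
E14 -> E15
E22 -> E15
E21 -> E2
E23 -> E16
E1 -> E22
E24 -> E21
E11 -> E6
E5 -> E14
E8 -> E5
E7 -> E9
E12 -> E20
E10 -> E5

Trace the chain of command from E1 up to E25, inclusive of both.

E1 reports to E22. E22 reports to E15. E15 reports to E17. E17 reports to E25. E25 is at the top.

E1 -> E22 -> E15 -> E17 -> E25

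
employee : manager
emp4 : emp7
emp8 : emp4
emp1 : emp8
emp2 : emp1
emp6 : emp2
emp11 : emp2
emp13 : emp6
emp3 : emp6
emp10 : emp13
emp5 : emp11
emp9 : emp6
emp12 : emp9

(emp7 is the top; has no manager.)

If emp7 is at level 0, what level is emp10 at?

Chain from emp10 up to emp7: emp10 → emp13 → emp6 → emp2 → emp1 → emp8 → emp4 → emp7. That is 7 steps up, so emp10 is 7 levels below emp7.

7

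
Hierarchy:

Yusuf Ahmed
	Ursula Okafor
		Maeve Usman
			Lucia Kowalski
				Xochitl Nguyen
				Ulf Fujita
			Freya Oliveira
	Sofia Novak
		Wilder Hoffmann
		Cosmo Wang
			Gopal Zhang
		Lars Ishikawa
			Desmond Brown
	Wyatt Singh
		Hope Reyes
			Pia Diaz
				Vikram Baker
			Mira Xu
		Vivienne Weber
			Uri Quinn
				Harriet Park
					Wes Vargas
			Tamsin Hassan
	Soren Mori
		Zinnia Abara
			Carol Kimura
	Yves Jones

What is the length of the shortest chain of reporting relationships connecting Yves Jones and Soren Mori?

Yves Jones is 1 level below Yusuf Ahmed, and Soren Mori is 1 level below Yusuf Ahmed (their lowest common manager). The shortest path runs up from Yves Jones to Yusuf Ahmed and back down to Soren Mori: 1 + 1 = 2 links.

2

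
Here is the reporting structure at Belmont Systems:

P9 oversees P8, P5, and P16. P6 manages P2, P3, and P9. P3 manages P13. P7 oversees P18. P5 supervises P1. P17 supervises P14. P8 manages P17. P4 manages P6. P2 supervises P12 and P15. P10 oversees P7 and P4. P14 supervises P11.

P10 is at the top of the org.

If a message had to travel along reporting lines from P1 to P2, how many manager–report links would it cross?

P1 is 3 levels below P6, and P2 is 1 level below P6 (their lowest common manager). The shortest path runs up from P1 to P6 and back down to P2: 3 + 1 = 4 links.

4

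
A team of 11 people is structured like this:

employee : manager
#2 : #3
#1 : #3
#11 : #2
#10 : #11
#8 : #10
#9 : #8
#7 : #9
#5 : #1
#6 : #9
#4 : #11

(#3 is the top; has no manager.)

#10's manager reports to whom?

#10 reports to #11, and #11 reports to #2. So #10's skip-level manager is #2.

#2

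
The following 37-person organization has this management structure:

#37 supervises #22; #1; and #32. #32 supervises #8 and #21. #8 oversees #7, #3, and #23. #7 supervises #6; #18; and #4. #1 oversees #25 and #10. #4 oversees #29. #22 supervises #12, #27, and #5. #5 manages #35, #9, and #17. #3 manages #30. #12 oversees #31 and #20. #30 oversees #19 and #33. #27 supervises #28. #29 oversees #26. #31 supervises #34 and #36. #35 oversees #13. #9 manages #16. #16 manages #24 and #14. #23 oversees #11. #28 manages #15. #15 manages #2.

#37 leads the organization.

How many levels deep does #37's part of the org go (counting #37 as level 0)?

The longest chain under #37 runs #37 → #32 → #8 → #7 → #4 → #29 → #26, which is 6 levels below #37.

6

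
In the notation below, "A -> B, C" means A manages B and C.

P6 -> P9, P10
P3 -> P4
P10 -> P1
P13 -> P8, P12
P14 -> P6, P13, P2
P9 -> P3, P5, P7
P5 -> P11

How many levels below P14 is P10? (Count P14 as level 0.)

2

Chain from P10 up to P14: P10 → P6 → P14. That is 2 steps up, so P10 is 2 levels below P14.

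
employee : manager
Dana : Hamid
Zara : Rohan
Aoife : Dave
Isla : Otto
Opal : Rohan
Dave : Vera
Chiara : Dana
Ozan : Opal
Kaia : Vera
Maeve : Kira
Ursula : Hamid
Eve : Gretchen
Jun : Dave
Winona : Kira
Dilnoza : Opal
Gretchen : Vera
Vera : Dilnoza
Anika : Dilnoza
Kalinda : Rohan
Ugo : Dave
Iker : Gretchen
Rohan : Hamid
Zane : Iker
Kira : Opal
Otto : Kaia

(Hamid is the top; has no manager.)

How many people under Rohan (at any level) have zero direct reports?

The people in Rohan's organization with no one reporting to them are Kalinda, Zara, Ozan, Winona, Maeve, Anika, Aoife, Ugo, Jun, Eve, Zane, Isla. That is 12.

12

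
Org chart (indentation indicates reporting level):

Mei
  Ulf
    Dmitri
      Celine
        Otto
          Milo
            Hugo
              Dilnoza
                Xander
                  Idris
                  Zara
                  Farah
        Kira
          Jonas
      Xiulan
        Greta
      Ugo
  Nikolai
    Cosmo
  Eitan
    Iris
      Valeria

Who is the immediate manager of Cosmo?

Cosmo reports directly to Nikolai.

Nikolai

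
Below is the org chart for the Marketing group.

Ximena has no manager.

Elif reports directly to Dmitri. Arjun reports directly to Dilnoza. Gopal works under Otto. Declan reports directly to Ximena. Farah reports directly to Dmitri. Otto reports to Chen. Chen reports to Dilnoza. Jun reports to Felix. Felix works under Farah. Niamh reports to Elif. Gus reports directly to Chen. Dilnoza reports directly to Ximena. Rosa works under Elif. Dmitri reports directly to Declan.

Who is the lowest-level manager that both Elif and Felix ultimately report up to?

Dmitri

Elif's chain of managers is Dmitri, Declan, Ximena. Felix's chain of managers is Farah, Dmitri, Declan, Ximena. The first manager that appears in both chains is Dmitri.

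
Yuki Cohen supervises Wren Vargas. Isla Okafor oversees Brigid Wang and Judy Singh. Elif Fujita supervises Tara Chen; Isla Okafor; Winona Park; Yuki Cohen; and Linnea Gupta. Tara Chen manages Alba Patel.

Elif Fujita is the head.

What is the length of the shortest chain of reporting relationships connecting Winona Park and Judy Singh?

3

Winona Park is 1 level below Elif Fujita, and Judy Singh is 2 levels below Elif Fujita (their lowest common manager). The shortest path runs up from Winona Park to Elif Fujita and back down to Judy Singh: 1 + 2 = 3 links.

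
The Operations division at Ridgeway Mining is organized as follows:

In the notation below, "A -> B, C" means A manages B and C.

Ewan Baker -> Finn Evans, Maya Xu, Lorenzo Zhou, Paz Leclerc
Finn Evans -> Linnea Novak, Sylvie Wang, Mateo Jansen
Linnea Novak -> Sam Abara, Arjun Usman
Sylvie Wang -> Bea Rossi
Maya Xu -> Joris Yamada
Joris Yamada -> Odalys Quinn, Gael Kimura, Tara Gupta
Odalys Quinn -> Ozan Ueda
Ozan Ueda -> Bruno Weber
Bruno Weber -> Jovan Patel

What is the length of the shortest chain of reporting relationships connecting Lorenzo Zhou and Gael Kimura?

Lorenzo Zhou is 1 level below Ewan Baker, and Gael Kimura is 3 levels below Ewan Baker (their lowest common manager). The shortest path runs up from Lorenzo Zhou to Ewan Baker and back down to Gael Kimura: 1 + 3 = 4 links.

4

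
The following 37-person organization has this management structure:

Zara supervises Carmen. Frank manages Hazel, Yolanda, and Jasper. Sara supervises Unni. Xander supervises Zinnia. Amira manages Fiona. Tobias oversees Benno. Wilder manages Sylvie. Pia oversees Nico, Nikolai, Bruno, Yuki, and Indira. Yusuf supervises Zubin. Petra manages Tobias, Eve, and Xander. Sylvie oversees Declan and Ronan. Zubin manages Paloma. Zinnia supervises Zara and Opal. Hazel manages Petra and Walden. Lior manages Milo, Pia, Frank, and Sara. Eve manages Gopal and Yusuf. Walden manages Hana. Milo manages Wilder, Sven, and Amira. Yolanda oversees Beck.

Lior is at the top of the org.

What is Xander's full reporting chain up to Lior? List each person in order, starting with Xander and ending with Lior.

Xander reports to Petra. Petra reports to Hazel. Hazel reports to Frank. Frank reports to Lior. Lior is at the top.

Xander -> Petra -> Hazel -> Frank -> Lior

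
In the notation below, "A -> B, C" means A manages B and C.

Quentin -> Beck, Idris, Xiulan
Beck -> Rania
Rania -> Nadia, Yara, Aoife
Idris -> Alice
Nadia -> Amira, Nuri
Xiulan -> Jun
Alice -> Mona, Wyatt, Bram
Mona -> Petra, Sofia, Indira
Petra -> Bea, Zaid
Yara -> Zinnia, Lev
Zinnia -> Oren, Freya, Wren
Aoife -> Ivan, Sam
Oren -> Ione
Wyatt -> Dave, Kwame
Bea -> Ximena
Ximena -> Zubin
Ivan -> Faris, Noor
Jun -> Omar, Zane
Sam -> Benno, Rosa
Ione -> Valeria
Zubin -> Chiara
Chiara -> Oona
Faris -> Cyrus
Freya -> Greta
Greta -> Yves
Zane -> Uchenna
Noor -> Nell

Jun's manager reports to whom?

Quentin

Jun reports to Xiulan, and Xiulan reports to Quentin. So Jun's skip-level manager is Quentin.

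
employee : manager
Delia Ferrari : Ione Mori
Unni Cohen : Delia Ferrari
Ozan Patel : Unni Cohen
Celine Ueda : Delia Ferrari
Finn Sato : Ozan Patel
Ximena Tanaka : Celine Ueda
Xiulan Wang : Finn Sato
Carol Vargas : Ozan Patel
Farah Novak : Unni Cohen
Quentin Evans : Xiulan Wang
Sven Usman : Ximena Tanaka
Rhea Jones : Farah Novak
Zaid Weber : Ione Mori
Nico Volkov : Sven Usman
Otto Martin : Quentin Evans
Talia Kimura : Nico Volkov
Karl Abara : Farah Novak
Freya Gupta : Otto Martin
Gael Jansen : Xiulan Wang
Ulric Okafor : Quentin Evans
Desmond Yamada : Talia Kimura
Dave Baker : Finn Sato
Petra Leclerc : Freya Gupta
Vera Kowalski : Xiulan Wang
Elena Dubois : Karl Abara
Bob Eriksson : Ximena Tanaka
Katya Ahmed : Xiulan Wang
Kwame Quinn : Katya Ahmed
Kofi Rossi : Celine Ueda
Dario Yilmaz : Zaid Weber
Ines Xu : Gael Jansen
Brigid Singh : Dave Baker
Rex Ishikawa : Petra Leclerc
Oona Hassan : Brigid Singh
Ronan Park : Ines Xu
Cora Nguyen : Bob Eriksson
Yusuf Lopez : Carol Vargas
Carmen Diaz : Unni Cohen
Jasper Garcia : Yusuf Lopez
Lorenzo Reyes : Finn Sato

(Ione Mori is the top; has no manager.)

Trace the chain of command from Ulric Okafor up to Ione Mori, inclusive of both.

Ulric Okafor -> Quentin Evans -> Xiulan Wang -> Finn Sato -> Ozan Patel -> Unni Cohen -> Delia Ferrari -> Ione Mori

Ulric Okafor reports to Quentin Evans. Quentin Evans reports to Xiulan Wang. Xiulan Wang reports to Finn Sato. Finn Sato reports to Ozan Patel. Ozan Patel reports to Unni Cohen. Unni Cohen reports to Delia Ferrari. Delia Ferrari reports to Ione Mori. Ione Mori is at the top.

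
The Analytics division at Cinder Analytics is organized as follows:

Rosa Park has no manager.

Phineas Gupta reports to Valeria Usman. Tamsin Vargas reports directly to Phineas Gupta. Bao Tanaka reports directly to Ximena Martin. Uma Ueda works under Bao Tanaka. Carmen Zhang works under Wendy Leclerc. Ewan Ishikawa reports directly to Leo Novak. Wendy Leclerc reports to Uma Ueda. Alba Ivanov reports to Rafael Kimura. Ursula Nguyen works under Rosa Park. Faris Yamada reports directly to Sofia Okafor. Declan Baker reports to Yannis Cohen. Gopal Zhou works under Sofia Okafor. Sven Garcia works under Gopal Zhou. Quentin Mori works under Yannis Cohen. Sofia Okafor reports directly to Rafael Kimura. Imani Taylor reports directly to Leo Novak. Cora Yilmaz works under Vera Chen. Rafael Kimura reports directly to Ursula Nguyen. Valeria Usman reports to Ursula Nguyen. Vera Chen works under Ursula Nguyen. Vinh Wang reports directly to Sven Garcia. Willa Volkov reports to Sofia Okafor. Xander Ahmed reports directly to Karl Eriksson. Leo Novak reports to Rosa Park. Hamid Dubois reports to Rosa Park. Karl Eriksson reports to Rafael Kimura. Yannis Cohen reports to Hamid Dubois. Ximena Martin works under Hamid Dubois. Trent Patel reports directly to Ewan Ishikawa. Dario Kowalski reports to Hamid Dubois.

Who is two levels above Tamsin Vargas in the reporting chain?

Tamsin Vargas reports to Phineas Gupta, and Phineas Gupta reports to Valeria Usman. So Tamsin Vargas's skip-level manager is Valeria Usman.

Valeria Usman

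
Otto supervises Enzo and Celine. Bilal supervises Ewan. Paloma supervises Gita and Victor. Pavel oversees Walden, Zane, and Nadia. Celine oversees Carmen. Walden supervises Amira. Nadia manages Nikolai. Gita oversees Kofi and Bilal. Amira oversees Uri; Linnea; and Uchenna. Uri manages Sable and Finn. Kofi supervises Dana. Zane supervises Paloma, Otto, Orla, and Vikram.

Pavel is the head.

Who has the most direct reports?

Zane

Direct-report counts: Pavel has 3; Nadia has 1; Zane has 4; Otto has 2; Celine has 1; Paloma has 2; Gita has 2; Bilal has 1; Kofi has 1; Walden has 1; Amira has 3; Uri has 2. The largest is 4, held by Zane.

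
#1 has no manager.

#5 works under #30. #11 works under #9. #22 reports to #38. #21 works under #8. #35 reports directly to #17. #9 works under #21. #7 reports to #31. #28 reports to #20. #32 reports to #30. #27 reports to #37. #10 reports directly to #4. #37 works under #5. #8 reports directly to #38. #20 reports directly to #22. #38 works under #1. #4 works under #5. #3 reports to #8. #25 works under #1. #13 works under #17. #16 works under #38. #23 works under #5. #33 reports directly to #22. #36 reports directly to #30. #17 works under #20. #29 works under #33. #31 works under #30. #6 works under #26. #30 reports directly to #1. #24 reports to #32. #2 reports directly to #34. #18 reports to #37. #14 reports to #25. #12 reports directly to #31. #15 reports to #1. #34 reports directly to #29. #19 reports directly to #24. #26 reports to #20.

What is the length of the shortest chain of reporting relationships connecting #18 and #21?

#18 is 4 levels below #1, and #21 is 3 levels below #1 (their lowest common manager). The shortest path runs up from #18 to #1 and back down to #21: 4 + 3 = 7 links.

7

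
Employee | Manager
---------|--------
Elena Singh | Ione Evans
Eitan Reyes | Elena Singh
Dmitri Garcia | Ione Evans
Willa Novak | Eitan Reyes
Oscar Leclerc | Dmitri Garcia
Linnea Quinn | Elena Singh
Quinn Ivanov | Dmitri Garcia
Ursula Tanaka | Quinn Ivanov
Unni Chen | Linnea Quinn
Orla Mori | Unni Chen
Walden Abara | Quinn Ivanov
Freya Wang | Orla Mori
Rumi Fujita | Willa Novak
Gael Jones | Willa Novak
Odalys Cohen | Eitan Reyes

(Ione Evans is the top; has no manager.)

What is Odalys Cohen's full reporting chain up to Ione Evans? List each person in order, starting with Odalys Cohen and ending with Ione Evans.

Odalys Cohen reports to Eitan Reyes. Eitan Reyes reports to Elena Singh. Elena Singh reports to Ione Evans. Ione Evans is at the top.

Odalys Cohen -> Eitan Reyes -> Elena Singh -> Ione Evans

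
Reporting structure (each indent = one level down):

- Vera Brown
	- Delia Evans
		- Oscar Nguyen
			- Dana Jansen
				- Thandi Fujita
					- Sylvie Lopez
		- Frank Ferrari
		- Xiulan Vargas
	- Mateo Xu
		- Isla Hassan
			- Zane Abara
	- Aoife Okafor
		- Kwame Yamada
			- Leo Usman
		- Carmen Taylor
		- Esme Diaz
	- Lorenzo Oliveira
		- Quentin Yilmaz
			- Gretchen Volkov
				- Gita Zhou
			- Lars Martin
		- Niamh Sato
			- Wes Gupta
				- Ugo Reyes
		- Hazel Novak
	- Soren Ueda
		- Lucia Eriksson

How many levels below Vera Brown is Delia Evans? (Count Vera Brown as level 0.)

1

Chain from Delia Evans up to Vera Brown: Delia Evans → Vera Brown. That is 1 step up, so Delia Evans is 1 level below Vera Brown.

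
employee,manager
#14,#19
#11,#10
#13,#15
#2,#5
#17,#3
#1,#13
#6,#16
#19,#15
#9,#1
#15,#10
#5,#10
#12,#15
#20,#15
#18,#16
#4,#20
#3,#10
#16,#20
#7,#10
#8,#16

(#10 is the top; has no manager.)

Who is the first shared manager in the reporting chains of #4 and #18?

#20

#4's chain of managers is #20, #15, #10. #18's chain of managers is #16, #20, #15, #10. The first manager that appears in both chains is #20.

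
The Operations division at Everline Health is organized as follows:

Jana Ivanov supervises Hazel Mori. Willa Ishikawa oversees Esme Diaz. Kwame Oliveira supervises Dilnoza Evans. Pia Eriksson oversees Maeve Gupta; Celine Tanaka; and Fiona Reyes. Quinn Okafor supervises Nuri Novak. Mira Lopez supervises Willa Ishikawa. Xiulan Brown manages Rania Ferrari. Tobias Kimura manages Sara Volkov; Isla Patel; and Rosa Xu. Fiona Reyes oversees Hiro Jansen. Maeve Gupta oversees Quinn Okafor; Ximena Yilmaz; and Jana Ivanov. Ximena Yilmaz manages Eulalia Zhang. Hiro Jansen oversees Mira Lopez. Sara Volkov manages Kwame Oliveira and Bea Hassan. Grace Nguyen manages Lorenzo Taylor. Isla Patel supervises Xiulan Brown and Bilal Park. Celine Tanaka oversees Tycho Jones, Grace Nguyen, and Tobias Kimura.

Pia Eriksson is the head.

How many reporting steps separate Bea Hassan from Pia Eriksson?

Chain from Bea Hassan up to Pia Eriksson: Bea Hassan → Sara Volkov → Tobias Kimura → Celine Tanaka → Pia Eriksson. That is 4 steps up, so Bea Hassan is 4 levels below Pia Eriksson.

4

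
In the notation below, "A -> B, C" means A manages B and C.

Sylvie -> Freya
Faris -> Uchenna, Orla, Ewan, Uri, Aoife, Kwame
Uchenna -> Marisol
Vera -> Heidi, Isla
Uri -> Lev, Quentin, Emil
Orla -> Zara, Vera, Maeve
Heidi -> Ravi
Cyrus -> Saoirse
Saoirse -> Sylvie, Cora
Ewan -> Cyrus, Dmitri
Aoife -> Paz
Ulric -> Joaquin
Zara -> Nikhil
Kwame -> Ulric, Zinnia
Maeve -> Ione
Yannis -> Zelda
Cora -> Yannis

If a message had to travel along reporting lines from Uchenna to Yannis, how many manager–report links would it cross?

Uchenna is 1 level below Faris, and Yannis is 5 levels below Faris (their lowest common manager). The shortest path runs up from Uchenna to Faris and back down to Yannis: 1 + 5 = 6 links.

6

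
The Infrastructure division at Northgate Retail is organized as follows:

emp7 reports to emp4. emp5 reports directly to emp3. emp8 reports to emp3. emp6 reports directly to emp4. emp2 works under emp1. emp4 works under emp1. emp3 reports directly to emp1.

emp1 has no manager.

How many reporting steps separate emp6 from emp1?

2

Chain from emp6 up to emp1: emp6 → emp4 → emp1. That is 2 steps up, so emp6 is 2 levels below emp1.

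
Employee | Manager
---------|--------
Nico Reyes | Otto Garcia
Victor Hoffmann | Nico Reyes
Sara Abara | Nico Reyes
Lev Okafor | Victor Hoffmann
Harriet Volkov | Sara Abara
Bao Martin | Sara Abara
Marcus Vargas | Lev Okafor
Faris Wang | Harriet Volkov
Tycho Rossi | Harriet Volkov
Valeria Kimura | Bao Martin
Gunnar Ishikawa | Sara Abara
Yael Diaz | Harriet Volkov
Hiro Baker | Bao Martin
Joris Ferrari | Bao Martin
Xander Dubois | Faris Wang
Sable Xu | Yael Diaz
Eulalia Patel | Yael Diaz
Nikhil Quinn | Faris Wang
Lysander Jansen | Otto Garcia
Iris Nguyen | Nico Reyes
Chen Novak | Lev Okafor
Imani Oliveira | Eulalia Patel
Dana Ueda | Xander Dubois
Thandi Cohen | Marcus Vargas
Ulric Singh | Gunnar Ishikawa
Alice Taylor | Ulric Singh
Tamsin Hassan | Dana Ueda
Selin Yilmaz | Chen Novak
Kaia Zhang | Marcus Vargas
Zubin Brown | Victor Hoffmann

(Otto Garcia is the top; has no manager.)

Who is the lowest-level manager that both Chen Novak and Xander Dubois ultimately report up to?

Chen Novak's chain of managers is Lev Okafor, Victor Hoffmann, Nico Reyes, Otto Garcia. Xander Dubois's chain of managers is Faris Wang, Harriet Volkov, Sara Abara, Nico Reyes, Otto Garcia. The first manager that appears in both chains is Nico Reyes.

Nico Reyes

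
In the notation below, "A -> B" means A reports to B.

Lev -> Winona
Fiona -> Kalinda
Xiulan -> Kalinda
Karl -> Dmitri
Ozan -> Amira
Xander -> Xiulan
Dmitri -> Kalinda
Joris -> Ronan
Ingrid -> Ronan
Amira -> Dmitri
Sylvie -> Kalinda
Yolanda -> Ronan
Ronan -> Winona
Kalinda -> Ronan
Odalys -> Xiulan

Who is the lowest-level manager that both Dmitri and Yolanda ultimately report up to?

Ronan

Dmitri's chain of managers is Kalinda, Ronan, Winona. Yolanda's chain of managers is Ronan, Winona. The first manager that appears in both chains is Ronan.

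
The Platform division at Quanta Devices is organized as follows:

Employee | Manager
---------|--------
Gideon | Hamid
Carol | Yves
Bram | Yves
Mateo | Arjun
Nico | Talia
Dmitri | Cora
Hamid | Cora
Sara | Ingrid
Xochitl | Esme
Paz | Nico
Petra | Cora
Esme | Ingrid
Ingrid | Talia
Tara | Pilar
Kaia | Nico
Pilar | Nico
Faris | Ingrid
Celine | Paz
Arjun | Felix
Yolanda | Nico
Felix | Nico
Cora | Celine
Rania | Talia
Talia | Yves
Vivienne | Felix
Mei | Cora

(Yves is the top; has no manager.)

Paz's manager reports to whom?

Talia

Paz reports to Nico, and Nico reports to Talia. So Paz's skip-level manager is Talia.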